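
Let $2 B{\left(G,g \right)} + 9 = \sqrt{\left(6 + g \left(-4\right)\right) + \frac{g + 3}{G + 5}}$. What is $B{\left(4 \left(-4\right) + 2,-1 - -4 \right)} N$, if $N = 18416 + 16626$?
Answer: $-157689 + \frac{35042 i \sqrt{15}}{3} \approx -1.5769 \cdot 10^{5} + 45239.0 i$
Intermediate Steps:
$B{\left(G,g \right)} = - \frac{9}{2} + \frac{\sqrt{6 - 4 g + \frac{3 + g}{5 + G}}}{2}$ ($B{\left(G,g \right)} = - \frac{9}{2} + \frac{\sqrt{\left(6 + g \left(-4\right)\right) + \frac{g + 3}{G + 5}}}{2} = - \frac{9}{2} + \frac{\sqrt{\left(6 - 4 g\right) + \frac{3 + g}{5 + G}}}{2} = - \frac{9}{2} + \frac{\sqrt{6 - 4 g + \frac{3 + g}{5 + G}}}{2}$)
$N = 35042$
$B{\left(4 \left(-4\right) + 2,-1 - -4 \right)} N = \left(- \frac{9}{2} + \frac{\sqrt{\frac{3 - -3 - 2 \left(-3 + 2 \left(-1 - -4\right)\right) \left(5 + \left(4 \left(-4\right) + 2\right)\right)}{5 + \left(4 \left(-4\right) + 2\right)}}}{2}\right) 35042 = \left(- \frac{9}{2} + \frac{\sqrt{\frac{3 + \left(-1 + 4\right) - 2 \left(-3 + 2 \left(-1 + 4\right)\right) \left(5 + \left(-16 + 2\right)\right)}{5 + \left(-16 + 2\right)}}}{2}\right) 35042 = \left(- \frac{9}{2} + \frac{\sqrt{\frac{3 + 3 - 2 \left(-3 + 2 \cdot 3\right) \left(5 - 14\right)}{5 - 14}}}{2}\right) 35042 = \left(- \frac{9}{2} + \frac{\sqrt{\frac{3 + 3 - 2 \left(-3 + 6\right) \left(-9\right)}{-9}}}{2}\right) 35042 = \left(- \frac{9}{2} + \frac{\sqrt{- \frac{3 + 3 - 6 \left(-9\right)}{9}}}{2}\right) 35042 = \left(- \frac{9}{2} + \frac{\sqrt{- \frac{3 + 3 + 54}{9}}}{2}\right) 35042 = \left(- \frac{9}{2} + \frac{\sqrt{\left(- \frac{1}{9}\right) 60}}{2}\right) 35042 = \left(- \frac{9}{2} + \frac{\sqrt{- \frac{20}{3}}}{2}\right) 35042 = \left(- \frac{9}{2} + \frac{\frac{2}{3} i \sqrt{15}}{2}\right) 35042 = \left(- \frac{9}{2} + \frac{i \sqrt{15}}{3}\right) 35042 = -157689 + \frac{35042 i \sqrt{15}}{3}$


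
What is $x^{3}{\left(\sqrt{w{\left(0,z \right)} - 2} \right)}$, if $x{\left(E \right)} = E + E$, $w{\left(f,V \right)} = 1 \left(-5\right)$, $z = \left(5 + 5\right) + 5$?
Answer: $- 56 i \sqrt{7} \approx - 148.16 i$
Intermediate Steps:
$z = 15$ ($z = 10 + 5 = 15$)
$w{\left(f,V \right)} = -5$
$x{\left(E \right)} = 2 E$
$x^{3}{\left(\sqrt{w{\left(0,z \right)} - 2} \right)} = \left(2 \sqrt{-5 - 2}\right)^{3} = \left(2 \sqrt{-7}\right)^{3} = \left(2 i \sqrt{7}\right)^{3} = - 56 i \sqrt{7}$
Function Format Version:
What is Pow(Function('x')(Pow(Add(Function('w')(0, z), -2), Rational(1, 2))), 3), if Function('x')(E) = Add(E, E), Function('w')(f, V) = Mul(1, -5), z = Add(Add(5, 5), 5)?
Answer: Mul(-56, I, Pow(7, Rational(1, 2))) ≈ Mul(-148.16, I)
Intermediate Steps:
z = 15 (z = Add(10, 5) = 15)
Function('w')(f, V) = -5
Function('x')(E) = Mul(2, E)
Pow(Function('x')(Pow(Add(Function('w')(0, z), -2), Rational(1, 2))), 3) = Pow(Mul(2, Pow(Add(-5, -2), Rational(1, 2))), 3) = Pow(Mul(2, Pow(-7, Rational(1, 2))), 3) = Pow(Mul(2, Mul(I, Pow(7, Rational(1, 2)))), 3) = Pow(Mul(2, I, Pow(7, Rational(1, 2))), 3) = Mul(-56, I, Pow(7, Rational(1, 2)))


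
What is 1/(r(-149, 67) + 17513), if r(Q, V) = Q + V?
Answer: 1/17431 ≈ 5.7369e-5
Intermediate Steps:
1/(r(-149, 67) + 17513) = 1/((-149 + 67) + 17513) = 1/(-82 + 17513) = 1/17431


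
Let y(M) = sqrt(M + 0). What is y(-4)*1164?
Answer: 2328*I ≈ 2328.0*I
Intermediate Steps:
y(M) = sqrt(M)
y(-4)*1164 = sqrt(-4)*1164 = (2*I)*1164 = 2328*I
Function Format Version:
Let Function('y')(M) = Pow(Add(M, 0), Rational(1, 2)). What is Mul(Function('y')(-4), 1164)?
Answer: Mul(2328, I) ≈ Mul(2328.0, I)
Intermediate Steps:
Function('y')(M) = Pow(M, Rational(1, 2))
Mul(Function('y')(-4), 1164) = Mul(Pow(-4, Rational(1, 2)), 1164) = Mul(Mul(2, I), 1164) = Mul(2328, I)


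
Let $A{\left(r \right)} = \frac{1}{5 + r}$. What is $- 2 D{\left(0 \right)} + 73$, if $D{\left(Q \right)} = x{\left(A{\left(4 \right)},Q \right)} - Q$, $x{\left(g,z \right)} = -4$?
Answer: $81$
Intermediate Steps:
$D{\left(Q \right)} = -4 - Q$
$- 2 D{\left(0 \right)} + 73 = - 2 \left(-4 - 0\right) + 73 = - 2 \left(-4 + 0\right) + 73 = \left(-2\right) \left(-4\right) + 73 = 8 + 73 = 81$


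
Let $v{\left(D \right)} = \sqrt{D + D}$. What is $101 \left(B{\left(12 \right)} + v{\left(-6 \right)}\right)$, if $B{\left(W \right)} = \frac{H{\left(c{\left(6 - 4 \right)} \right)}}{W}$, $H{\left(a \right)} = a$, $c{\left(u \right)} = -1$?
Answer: $- \frac{101}{12} + 202 i \sqrt{3} \approx -8.4167 + 349.87 i$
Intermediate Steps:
$v{\left(D \right)} = \sqrt{2} \sqrt{D}$ ($v{\left(D \right)} = \sqrt{2 D} = \sqrt{2} \sqrt{D}$)
$B{\left(W \right)} = - \frac{1}{W}$
$101 \left(B{\left(12 \right)} + v{\left(-6 \right)}\right) = 101 \left(- \frac{1}{12} + \sqrt{2} \sqrt{-6}\right) = 101 \left(\left(-1\right) \frac{1}{12} + \sqrt{2} i \sqrt{6}\right) = 101 \left(- \frac{1}{12} + 2 i \sqrt{3}\right) = - \frac{101}{12} + 202 i \sqrt{3}$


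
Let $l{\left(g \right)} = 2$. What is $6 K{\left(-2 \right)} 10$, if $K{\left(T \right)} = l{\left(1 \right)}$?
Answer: $120$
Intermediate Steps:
$K{\left(T \right)} = 2$
$6 K{\left(-2 \right)} 10 = 6 \cdot 2 \cdot 10 = 12 \cdot 10 = 120$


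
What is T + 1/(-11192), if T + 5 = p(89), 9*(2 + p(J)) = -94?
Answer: -1757153/100728 ≈ -17.445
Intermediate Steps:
p(J) = -112/9 (p(J) = -2 + (⅑)*(-94) = -2 - 94/9 = -112/9)
T = -157/9 (T = -5 - 112/9 = -157/9 ≈ -17.444)
T + 1/(-11192) = -157/9 + 1/(-11192) = -157/9 - 1/11192 = -1757153/100728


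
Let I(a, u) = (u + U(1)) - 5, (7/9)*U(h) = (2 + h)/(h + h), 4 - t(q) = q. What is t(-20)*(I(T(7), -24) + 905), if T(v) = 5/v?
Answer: 147492/7 ≈ 21070.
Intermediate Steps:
t(q) = 4 - q
U(h) = 9*(2 + h)/(14*h) (U(h) = 9*((2 + h)/(h + h))/7 = 9*((2 + h)/((2*h)))/7 = 9*((2 + h)*(1/(2*h)))/7 = 9*((2 + h)/(2*h))/7 = 9*(2 + h)/(14*h))
I(a, u) = -43/14 + u (I(a, u) = (u + (9/14)*(2 + 1)/1) - 5 = (u + (9/14)*1*3) - 5 = (u + 27/14) - 5 = (27/14 + u) - 5 = -43/14 + u)
t(-20)*(I(T(7), -24) + 905) = (4 - 1*(-20))*((-43/14 - 24) + 905) = (4 + 20)*(-379/14 + 905) = 24*(12291/14) = 147492/7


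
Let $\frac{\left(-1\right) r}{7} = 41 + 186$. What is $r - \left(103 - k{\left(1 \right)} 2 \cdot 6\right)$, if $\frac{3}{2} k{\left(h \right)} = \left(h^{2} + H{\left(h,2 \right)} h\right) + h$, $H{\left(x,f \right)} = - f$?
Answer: $-1692$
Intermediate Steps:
$r = -1589$ ($r = - 7 \left(41 + 186\right) = \left(-7\right) 227 = -1589$)
$k{\left(h \right)} = - \frac{2 h}{3} + \frac{2 h^{2}}{3}$ ($k{\left(h \right)} = \frac{2 \left(\left(h^{2} + \left(-1\right) 2 h\right) + h\right)}{3} = \frac{2 \left(\left(h^{2} - 2 h\right) + h\right)}{3} = \frac{2 \left(h^{2} - h\right)}{3} = - \frac{2 h}{3} + \frac{2 h^{2}}{3}$)
$r - \left(103 - k{\left(1 \right)} 2 \cdot 6\right) = -1589 - \left(103 - \frac{2}{3} \cdot 1 \left(-1 + 1\right) 2 \cdot 6\right) = -1589 - \left(103 - \frac{2}{3} \cdot 1 \cdot 0 \cdot 2 \cdot 6\right) = -1589 - \left(103 - 0 \cdot 2 \cdot 6\right) = -1589 - \left(103 - 0 \cdot 6\right) = -1589 - \left(103 - 0\right) = -1589 - \left(103 + 0\right) = -1589 - 103 = -1692$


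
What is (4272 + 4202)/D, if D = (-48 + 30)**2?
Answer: 4237/162 ≈ 26.154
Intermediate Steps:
D = 324 (D = (-18)**2 = 324)
(4272 + 4202)/D = (4272 + 4202)/324 = 8474*(1/324) = 4237/162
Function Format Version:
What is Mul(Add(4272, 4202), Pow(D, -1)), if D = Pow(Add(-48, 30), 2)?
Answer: Rational(4237, 162) ≈ 26.154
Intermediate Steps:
D = 324 (D = Pow(-18, 2) = 324)
Mul(Add(4272, 4202), Pow(D, -1)) = Mul(Add(4272, 4202), Pow(324, -1)) = Mul(8474, Rational(1, 324)) = Rational(4237, 162)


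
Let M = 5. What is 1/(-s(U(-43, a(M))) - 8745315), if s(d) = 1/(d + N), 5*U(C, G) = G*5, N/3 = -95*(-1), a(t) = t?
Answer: -290/2536141351 ≈ -1.1435e-7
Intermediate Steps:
N = 285 (N = 3*(-95*(-1)) = 3*95 = 285)
U(C, G) = G (U(C, G) = (G*5)/5 = (5*G)/5 = G)
s(d) = 1/(285 + d) (s(d) = 1/(d + 285) = 1/(285 + d))
1/(-s(U(-43, a(M))) - 8745315) = 1/(-1/(285 + 5) - 8745315) = 1/(-1/290 - 8745315) = 1/(-2536141351/290) = -290/2536141351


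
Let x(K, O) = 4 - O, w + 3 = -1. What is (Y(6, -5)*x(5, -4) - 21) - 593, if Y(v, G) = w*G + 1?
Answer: -446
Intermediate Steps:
w = -4 (w = -3 - 1 = -4)
Y(v, G) = 1 - 4*G (Y(v, G) = -4*G + 1 = 1 - 4*G)
(Y(6, -5)*x(5, -4) - 21) - 593 = ((1 - 4*(-5))*(4 - 1*(-4)) - 21) - 593 = ((1 + 20)*(4 + 4) - 21) - 593 = (21*8 - 21) - 593 = (168 - 21) - 593 = 147 - 593 = -446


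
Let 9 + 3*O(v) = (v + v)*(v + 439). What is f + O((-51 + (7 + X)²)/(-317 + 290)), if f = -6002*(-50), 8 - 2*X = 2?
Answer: 655155347/2187 ≈ 2.9957e+5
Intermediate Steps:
X = 3 (X = 4 - ½*2 = 4 - 1 = 3)
O(v) = -3 + 2*v*(439 + v)/3 (O(v) = -3 + ((v + v)*(v + 439))/3 = -3 + ((2*v)*(439 + v))/3 = -3 + (2*v*(439 + v))/3 = -3 + 2*v*(439 + v)/3)
f = 300100
f + O((-51 + (7 + X)²)/(-317 + 290)) = 300100 + (-3 + 2*((-51 + (7 + 3)²)/(-317 + 290))²/3 + 878*((-51 + (7 + 3)²)/(-317 + 290))/3) = 300100 + (-3 + 2*((-51 + 10²)/(-27))²/3 + 878*((-51 + 10²)/(-27))/3) = 300100 + (-3 + 2*((-51 + 100)*(-1/27))²/3 + 878*((-51 + 100)*(-1/27))/3) = 300100 + (-3 + 2*(49*(-1/27))²/3 + 878*(49*(-1/27))/3) = 300100 + (-3 + 2*(-49/27)²/3 + (878/3)*(-49/27)) = 300100 + (-3 + (⅔)*(2401/729) - 43022/81) = 300100 + (-3 + 4802/2187 - 43022/81) = 300100 - 1163353/2187 = 655155347/2187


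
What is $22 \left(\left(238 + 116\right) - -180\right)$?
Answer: $11748$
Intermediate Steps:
$22 \left(\left(238 + 116\right) - -180\right) = 22 \left(354 + 180\right) = 22 \cdot 534 = 11748$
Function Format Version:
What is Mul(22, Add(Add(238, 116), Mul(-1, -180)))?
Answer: 11748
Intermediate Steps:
Mul(22, Add(Add(238, 116), Mul(-1, -180))) = Mul(22, Add(354, 180)) = Mul(22, 534) = 11748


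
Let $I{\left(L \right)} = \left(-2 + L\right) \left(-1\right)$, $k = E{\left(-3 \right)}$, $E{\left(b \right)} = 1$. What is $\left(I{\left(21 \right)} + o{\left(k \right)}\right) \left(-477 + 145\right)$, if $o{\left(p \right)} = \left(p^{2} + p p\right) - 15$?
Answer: $10624$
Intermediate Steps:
$k = 1$
$I{\left(L \right)} = 2 - L$
$o{\left(p \right)} = -15 + 2 p^{2}$ ($o{\left(p \right)} = \left(p^{2} + p^{2}\right) - 15 = 2 p^{2} - 15 = -15 + 2 p^{2}$)
$\left(I{\left(21 \right)} + o{\left(k \right)}\right) \left(-477 + 145\right) = \left(\left(2 - 21\right) - \left(15 - 2 \cdot 1^{2}\right)\right) \left(-477 + 145\right) = \left(\left(2 - 21\right) + \left(-15 + 2 \cdot 1\right)\right) \left(-332\right) = \left(-19 + \left(-15 + 2\right)\right) \left(-332\right) = \left(-19 - 13\right) \left(-332\right) = \left(-32\right) \left(-332\right) = 10624$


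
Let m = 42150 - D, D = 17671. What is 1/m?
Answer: 1/24479 ≈ 4.0851e-5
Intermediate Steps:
m = 24479 (m = 42150 - 1*17671 = 42150 - 17671 = 24479)
1/m = 1/24479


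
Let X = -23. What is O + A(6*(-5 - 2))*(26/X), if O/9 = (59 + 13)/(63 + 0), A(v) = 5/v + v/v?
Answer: 641/69 ≈ 9.2899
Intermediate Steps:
A(v) = 1 + 5/v (A(v) = 5/v + 1 = 1 + 5/v)
O = 72/7 (O = 9*((59 + 13)/(63 + 0)) = 9*(72/63) = 9*(72*(1/63)) = 9*(8/7) = 72/7 ≈ 10.286)
O + A(6*(-5 - 2))*(26/X) = 72/7 + ((5 + 6*(-5 - 2))/((6*(-5 - 2))))*(26/(-23)) = 72/7 + ((5 + 6*(-7))/((6*(-7))))*(26*(-1/23)) = 72/7 + ((5 - 42)/(-42))*(-26/23) = 72/7 - 1/42*(-37)*(-26/23) = 72/7 + (37/42)*(-26/23) = 72/7 - 481/483 = 641/69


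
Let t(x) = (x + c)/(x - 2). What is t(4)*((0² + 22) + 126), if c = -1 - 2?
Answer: 74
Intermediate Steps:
c = -3
t(x) = (-3 + x)/(-2 + x) (t(x) = (x - 3)/(x - 2) = (-3 + x)/(-2 + x))
t(4)*((0² + 22) + 126) = ((-3 + 4)/(-2 + 4))*((0² + 22) + 126) = (1/2)*((0 + 22) + 126) = ((½)*1)*(22 + 126) = (½)*148 = 74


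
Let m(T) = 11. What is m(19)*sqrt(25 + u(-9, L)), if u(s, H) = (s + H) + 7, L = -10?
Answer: 11*sqrt(13) ≈ 39.661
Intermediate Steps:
u(s, H) = 7 + H + s (u(s, H) = (H + s) + 7 = 7 + H + s)
m(19)*sqrt(25 + u(-9, L)) = 11*sqrt(25 + (7 - 10 - 9)) = 11*sqrt(25 - 12) = 11*sqrt(13)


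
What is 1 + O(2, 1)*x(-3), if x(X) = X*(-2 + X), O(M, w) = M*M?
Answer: 61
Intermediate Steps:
O(M, w) = M**2
1 + O(2, 1)*x(-3) = 1 + 2**2*(-3*(-2 - 3)) = 1 + 4*(-3*(-5)) = 1 + 4*15 = 1 + 60 = 61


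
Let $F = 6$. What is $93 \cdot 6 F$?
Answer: $3348$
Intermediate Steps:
$93 \cdot 6 F = 93 \cdot 6 \cdot 6 = 558 \cdot 6 = 3348$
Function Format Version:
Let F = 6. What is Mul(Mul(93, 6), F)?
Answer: 3348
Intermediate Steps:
Mul(Mul(93, 6), F) = Mul(Mul(93, 6), 6) = Mul(558, 6) = 3348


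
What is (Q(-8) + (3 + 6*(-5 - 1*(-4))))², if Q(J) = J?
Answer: 121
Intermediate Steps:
(Q(-8) + (3 + 6*(-5 - 1*(-4))))² = (-8 + (3 + 6*(-5 - 1*(-4))))² = (-8 + (3 + 6*(-5 + 4)))² = (-8 + (3 + 6*(-1)))² = (-8 + (3 - 6))² = (-8 - 3)² = (-11)² = 121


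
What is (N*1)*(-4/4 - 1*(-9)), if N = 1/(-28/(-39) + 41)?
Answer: 312/1627 ≈ 0.19176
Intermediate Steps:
N = 39/1627 (N = 1/(-28*(-1/39) + 41) = 1/(28/39 + 41) = 1/(1627/39) = 39/1627 ≈ 0.023970)
(N*1)*(-4/4 - 1*(-9)) = ((39/1627)*1)*(-4/4 - 1*(-9)) = 39*(-4*1/4 + 9)/1627 = 39*(-1 + 9)/1627 = (39/1627)*8 = 312/1627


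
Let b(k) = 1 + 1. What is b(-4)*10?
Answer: 20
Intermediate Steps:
b(k) = 2
b(-4)*10 = 2*10 = 20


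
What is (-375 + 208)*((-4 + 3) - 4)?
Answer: 835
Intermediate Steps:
(-375 + 208)*((-4 + 3) - 4) = -167*(-1 - 4) = -167*(-5) = 835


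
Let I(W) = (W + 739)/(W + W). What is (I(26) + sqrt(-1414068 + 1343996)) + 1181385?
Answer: 61432785/52 + 2*I*sqrt(17518) ≈ 1.1814e+6 + 264.71*I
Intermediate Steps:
I(W) = (739 + W)/(2*W) (I(W) = (739 + W)/((2*W)) = (739 + W)*(1/(2*W)) = (739 + W)/(2*W))
(I(26) + sqrt(-1414068 + 1343996)) + 1181385 = ((1/2)*(739 + 26)/26 + sqrt(-1414068 + 1343996)) + 1181385 = ((1/2)*(1/26)*765 + sqrt(-70072)) + 1181385 = (765/52 + 2*I*sqrt(17518)) + 1181385 = 61432785/52 + 2*I*sqrt(17518)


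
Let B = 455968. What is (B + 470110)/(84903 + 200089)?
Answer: 6343/1952 ≈ 3.2495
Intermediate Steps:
(B + 470110)/(84903 + 200089) = (455968 + 470110)/(84903 + 200089) = 926078/284992 = 926078*(1/284992) = 6343/1952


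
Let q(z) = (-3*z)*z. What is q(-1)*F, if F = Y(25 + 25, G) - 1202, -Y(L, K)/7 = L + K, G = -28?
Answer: 4068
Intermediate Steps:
Y(L, K) = -7*K - 7*L (Y(L, K) = -7*(L + K) = -7*(K + L) = -7*K - 7*L)
q(z) = -3*z**2
F = -1356 (F = (-7*(-28) - 7*(25 + 25)) - 1202 = (196 - 7*50) - 1202 = (196 - 350) - 1202 = -154 - 1202 = -1356)
q(-1)*F = -3*(-1)**2*(-1356) = -3*1*(-1356) = -3*(-1356) = 4068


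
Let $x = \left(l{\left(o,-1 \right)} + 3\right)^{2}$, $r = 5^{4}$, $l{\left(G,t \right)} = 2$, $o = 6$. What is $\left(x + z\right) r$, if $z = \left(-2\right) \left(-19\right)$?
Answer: $39375$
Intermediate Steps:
$r = 625$
$z = 38$
$x = 25$ ($x = \left(2 + 3\right)^{2} = 5^{2} = 25$)
$\left(x + z\right) r = \left(25 + 38\right) 625 = 63 \cdot 625 = 39375$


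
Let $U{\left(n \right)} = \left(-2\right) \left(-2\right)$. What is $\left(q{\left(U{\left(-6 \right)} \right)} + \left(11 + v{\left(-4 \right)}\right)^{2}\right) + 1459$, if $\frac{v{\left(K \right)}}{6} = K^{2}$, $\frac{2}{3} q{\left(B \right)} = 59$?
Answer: $\frac{25993}{2} \approx 12997.0$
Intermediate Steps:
$U{\left(n \right)} = 4$
$q{\left(B \right)} = \frac{177}{2}$ ($q{\left(B \right)} = \frac{3}{2} \cdot 59 = \frac{177}{2}$)
$v{\left(K \right)} = 6 K^{2}$
$\left(q{\left(U{\left(-6 \right)} \right)} + \left(11 + v{\left(-4 \right)}\right)^{2}\right) + 1459 = \left(\frac{177}{2} + \left(11 + 6 \left(-4\right)^{2}\right)^{2}\right) + 1459 = \left(\frac{177}{2} + \left(11 + 6 \cdot 16\right)^{2}\right) + 1459 = \left(\frac{177}{2} + \left(11 + 96\right)^{2}\right) + 1459 = \left(\frac{177}{2} + 107^{2}\right) + 1459 = \left(\frac{177}{2} + 11449\right) + 1459 = \frac{23075}{2} + 1459 = \frac{25993}{2}$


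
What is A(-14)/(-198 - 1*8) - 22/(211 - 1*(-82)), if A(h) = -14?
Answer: -215/30179 ≈ -0.0071242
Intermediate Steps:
A(-14)/(-198 - 1*8) - 22/(211 - 1*(-82)) = -14/(-198 - 1*8) - 22/(211 - 1*(-82)) = -14/(-198 - 8) - 22/(211 + 82) = -14/(-206) - 22/293 = -14*(-1/206) - 22*1/293 = 7/103 - 22/293 = -215/30179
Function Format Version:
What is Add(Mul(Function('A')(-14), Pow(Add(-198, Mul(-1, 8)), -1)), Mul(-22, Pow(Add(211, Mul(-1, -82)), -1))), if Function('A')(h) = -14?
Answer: Rational(-215, 30179) ≈ -0.0071242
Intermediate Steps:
Add(Mul(Function('A')(-14), Pow(Add(-198, Mul(-1, 8)), -1)), Mul(-22, Pow(Add(211, Mul(-1, -82)), -1))) = Add(Mul(-14, Pow(Add(-198, Mul(-1, 8)), -1)), Mul(-22, Pow(Add(211, Mul(-1, -82)), -1))) = Add(Mul(-14, Pow(Add(-198, -8), -1)), Mul(-22, Pow(Add(211, 82), -1))) = Add(Mul(-14, Pow(-206, -1)), Mul(-22, Pow(293, -1))) = Add(Mul(-14, Rational(-1, 206)), Mul(-22, Rational(1, 293))) = Add(Rational(7, 103), Rational(-22, 293)) = Rational(-215, 30179)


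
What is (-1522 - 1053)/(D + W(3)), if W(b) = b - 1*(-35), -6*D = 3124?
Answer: 7725/1448 ≈ 5.3349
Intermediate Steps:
D = -1562/3 (D = -1/6*3124 = -1562/3 ≈ -520.67)
W(b) = 35 + b (W(b) = b + 35 = 35 + b)
(-1522 - 1053)/(D + W(3)) = (-1522 - 1053)/(-1562/3 + (35 + 3)) = -2575/(-1562/3 + 38) = -2575/(-1448/3) = -2575*(-3/1448) = 7725/1448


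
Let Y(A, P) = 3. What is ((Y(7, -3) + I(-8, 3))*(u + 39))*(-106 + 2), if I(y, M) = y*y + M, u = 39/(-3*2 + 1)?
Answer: -227136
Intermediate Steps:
u = -39/5 (u = 39/(-6 + 1) = 39/(-5) = 39*(-⅕) = -39/5 ≈ -7.8000)
I(y, M) = M + y² (I(y, M) = y² + M = M + y²)
((Y(7, -3) + I(-8, 3))*(u + 39))*(-106 + 2) = ((3 + (3 + (-8)²))*(-39/5 + 39))*(-106 + 2) = ((3 + (3 + 64))*(156/5))*(-104) = ((3 + 67)*(156/5))*(-104) = (70*(156/5))*(-104) = 2184*(-104) = -227136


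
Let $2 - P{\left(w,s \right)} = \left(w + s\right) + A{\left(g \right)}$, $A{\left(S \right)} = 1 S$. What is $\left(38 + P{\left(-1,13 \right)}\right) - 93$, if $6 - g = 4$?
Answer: $-67$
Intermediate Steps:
$g = 2$ ($g = 6 - 4 = 2$)
$A{\left(S \right)} = S$
$P{\left(w,s \right)} = - s - w$ ($P{\left(w,s \right)} = 2 - \left(\left(w + s\right) + 2\right) = 2 - \left(\left(s + w\right) + 2\right) = 2 - \left(2 + s + w\right) = - s - w$)
$\left(38 + P{\left(-1,13 \right)}\right) - 93 = \left(38 - 12\right) - 93 = 26 - 93 = -67$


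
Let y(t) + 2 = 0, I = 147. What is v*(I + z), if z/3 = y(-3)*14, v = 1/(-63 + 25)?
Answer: -63/38 ≈ -1.6579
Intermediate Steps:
y(t) = -2 (y(t) = -2 + 0 = -2)
v = -1/38 (v = 1/(-38) = -1/38 ≈ -0.026316)
z = -84 (z = 3*(-2*14) = 3*(-28) = -84)
v*(I + z) = -(147 - 84)/38 = -1/38*63 = -63/38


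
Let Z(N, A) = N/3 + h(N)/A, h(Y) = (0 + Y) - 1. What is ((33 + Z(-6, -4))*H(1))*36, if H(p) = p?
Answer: 1179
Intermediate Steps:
h(Y) = -1 + Y (h(Y) = Y - 1 = -1 + Y)
Z(N, A) = N/3 + (-1 + N)/A
((33 + Z(-6, -4))*H(1))*36 = ((33 + (-1 - 6 + (⅓)*(-4)*(-6))/(-4))*1)*36 = ((33 - (-1 - 6 + 8)/4)*1)*36 = ((33 - ¼*1)*1)*36 = ((33 - ¼)*1)*36 = ((131/4)*1)*36 = (131/4)*36 = 1179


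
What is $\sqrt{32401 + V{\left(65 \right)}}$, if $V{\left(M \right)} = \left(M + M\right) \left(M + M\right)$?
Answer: $\sqrt{49301} \approx 222.04$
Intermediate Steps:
$V{\left(M \right)} = 4 M^{2}$ ($V{\left(M \right)} = 2 M 2 M = 4 M^{2}$)
$\sqrt{32401 + V{\left(65 \right)}} = \sqrt{32401 + 4 \cdot 65^{2}} = \sqrt{32401 + 4 \cdot 4225} = \sqrt{32401 + 16900} = \sqrt{49301}$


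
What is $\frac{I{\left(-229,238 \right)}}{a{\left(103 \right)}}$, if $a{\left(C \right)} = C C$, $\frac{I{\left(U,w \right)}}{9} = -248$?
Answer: $- \frac{2232}{10609} \approx -0.21039$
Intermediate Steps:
$I{\left(U,w \right)} = -2232$ ($I{\left(U,w \right)} = 9 \left(-248\right) = -2232$)
$a{\left(C \right)} = C^{2}$
$\frac{I{\left(-229,238 \right)}}{a{\left(103 \right)}} = - \frac{2232}{103^{2}} = - \frac{2232}{10609}$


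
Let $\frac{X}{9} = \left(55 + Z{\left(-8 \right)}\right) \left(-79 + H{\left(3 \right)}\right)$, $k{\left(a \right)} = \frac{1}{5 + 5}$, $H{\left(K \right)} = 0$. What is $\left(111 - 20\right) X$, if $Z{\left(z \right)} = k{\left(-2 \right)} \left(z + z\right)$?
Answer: $- \frac{17275167}{5} \approx -3.455 \cdot 10^{6}$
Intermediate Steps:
$k{\left(a \right)} = \frac{1}{10}$
$Z{\left(z \right)} = \frac{z}{5}$ ($Z{\left(z \right)} = \frac{z + z}{10} = \frac{2 z}{10} = \frac{z}{5}$)
$X = - \frac{189837}{5}$ ($X = 9 \left(55 + \frac{1}{5} \left(-8\right)\right) \left(-79 + 0\right) = 9 \left(55 - \frac{8}{5}\right) \left(-79\right) = 9 \cdot \frac{267}{5} \left(-79\right) = 9 \left(- \frac{21093}{5}\right) = - \frac{189837}{5} \approx -37967.0$)
$\left(111 - 20\right) X = \left(111 - 20\right) \left(- \frac{189837}{5}\right) = 91 \left(- \frac{189837}{5}\right) = - \frac{17275167}{5}$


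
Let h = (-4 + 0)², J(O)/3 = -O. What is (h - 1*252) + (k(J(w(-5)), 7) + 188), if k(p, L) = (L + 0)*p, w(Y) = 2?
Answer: -90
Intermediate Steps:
J(O) = -3*O (J(O) = 3*(-O) = -3*O)
h = 16 (h = (-4)² = 16)
k(p, L) = L*p
(h - 1*252) + (k(J(w(-5)), 7) + 188) = (16 - 1*252) + (7*(-3*2) + 188) = (16 - 252) + (7*(-6) + 188) = -236 + (-42 + 188) = -236 + 146 = -90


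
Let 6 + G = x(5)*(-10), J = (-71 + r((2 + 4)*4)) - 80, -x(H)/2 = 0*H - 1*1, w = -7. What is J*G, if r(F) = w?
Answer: 4108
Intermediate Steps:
r(F) = -7
x(H) = 2 (x(H) = -2*(0*H - 1*1) = -2*(0 - 1) = -2*(-1) = 2)
J = -158 (J = (-71 - 7) - 80 = -78 - 80 = -158)
G = -26 (G = -6 + 2*(-10) = -6 - 20 = -26)
J*G = -158*(-26) = 4108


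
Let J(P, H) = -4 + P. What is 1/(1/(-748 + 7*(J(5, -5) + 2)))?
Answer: -727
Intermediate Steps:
1/(1/(-748 + 7*(J(5, -5) + 2))) = 1/(1/(-748 + 7*((-4 + 5) + 2))) = 1/(1/(-748 + 7*(1 + 2))) = 1/(1/(-748 + 7*3)) = 1/(1/(-748 + 21)) = 1/(1/(-727)) = 1/(-1/727) = -727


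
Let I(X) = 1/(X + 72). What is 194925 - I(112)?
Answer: 35866199/184 ≈ 1.9493e+5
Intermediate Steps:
I(X) = 1/(72 + X)
194925 - I(112) = 194925 - 1/(72 + 112) = 194925 - 1/184 = 35866199/184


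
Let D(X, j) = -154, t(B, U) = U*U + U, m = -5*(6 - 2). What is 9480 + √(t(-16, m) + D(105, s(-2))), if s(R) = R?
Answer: 9480 + √226 ≈ 9495.0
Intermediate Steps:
m = -20 (m = -5*4 = -20)
t(B, U) = U + U² (t(B, U) = U² + U = U + U²)
9480 + √(t(-16, m) + D(105, s(-2))) = 9480 + √(-20*(1 - 20) - 154) = 9480 + √(-20*(-19) - 154) = 9480 + √(380 - 154) = 9480 + √226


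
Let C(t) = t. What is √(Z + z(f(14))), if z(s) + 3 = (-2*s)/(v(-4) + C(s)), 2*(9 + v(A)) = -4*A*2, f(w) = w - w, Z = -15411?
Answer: I*√15414 ≈ 124.15*I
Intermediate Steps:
f(w) = 0
v(A) = -9 - 4*A (v(A) = -9 + (-4*A*2)/2 = -9 + (-8*A)/2 = -9 - 4*A)
z(s) = -3 - 2*s/(7 + s) (z(s) = -3 + (-2*s)/((-9 - 4*(-4)) + s) = -3 + (-2*s)/((-9 + 16) + s) = -3 + (-2*s)/(7 + s) = -3 - 2*s/(7 + s))
√(Z + z(f(14))) = √(-15411 + (-21 - 5*0)/(7 + 0)) = √(-15411 + (-21 + 0)/7) = √(-15411 + (⅐)*(-21)) = √(-15411 - 3) = √(-15414) = I*√15414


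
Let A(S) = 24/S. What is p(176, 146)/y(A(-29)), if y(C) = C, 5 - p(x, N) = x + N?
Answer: 9193/24 ≈ 383.04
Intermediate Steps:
p(x, N) = 5 - N - x (p(x, N) = 5 - (x + N) = 5 - (N + x) = 5 + (-N - x) = 5 - N - x)
p(176, 146)/y(A(-29)) = (5 - 1*146 - 1*176)/((24/(-29))) = (5 - 146 - 176)/((24*(-1/29))) = -317/(-24/29) = -317*(-29/24) = 9193/24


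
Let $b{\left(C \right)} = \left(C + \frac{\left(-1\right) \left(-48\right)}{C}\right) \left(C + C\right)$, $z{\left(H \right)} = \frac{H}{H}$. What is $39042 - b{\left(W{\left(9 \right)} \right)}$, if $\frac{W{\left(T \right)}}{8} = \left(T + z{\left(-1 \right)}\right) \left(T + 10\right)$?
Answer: $-4581854$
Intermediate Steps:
$z{\left(H \right)} = 1$
$W{\left(T \right)} = 8 \left(1 + T\right) \left(10 + T\right)$ ($W{\left(T \right)} = 8 \left(T + 1\right) \left(T + 10\right) = 8 \left(1 + T\right) \left(10 + T\right)$)
$b{\left(C \right)} = 2 C \left(C + \frac{48}{C}\right)$ ($b{\left(C \right)} = \left(C + \frac{48}{C}\right) 2 C = 2 C \left(C + \frac{48}{C}\right)$)
$39042 - b{\left(W{\left(9 \right)} \right)} = 39042 - \left(96 + 2 \left(80 + 8 \cdot 9^{2} + 88 \cdot 9\right)^{2}\right) = 39042 - \left(96 + 2 \left(80 + 8 \cdot 81 + 792\right)^{2}\right) = 39042 - \left(96 + 2 \left(80 + 648 + 792\right)^{2}\right) = 39042 - \left(96 + 2 \cdot 1520^{2}\right) = 39042 - \left(96 + 2 \cdot 2310400\right) = 39042 - \left(96 + 4620800\right) = 39042 - 4620896 = -4581854$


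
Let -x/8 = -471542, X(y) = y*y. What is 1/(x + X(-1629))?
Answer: 1/6425977 ≈ 1.5562e-7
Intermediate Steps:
X(y) = y²
x = 3772336 (x = -8*(-471542) = 3772336)
1/(x + X(-1629)) = 1/(3772336 + (-1629)²) = 1/(3772336 + 2653641) = 1/6425977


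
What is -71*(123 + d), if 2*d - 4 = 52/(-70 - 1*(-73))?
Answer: -28471/3 ≈ -9490.3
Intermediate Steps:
d = 32/3 (d = 2 + (52/(-70 - 1*(-73)))/2 = 2 + (52/(-70 + 73))/2 = 2 + (52/3)/2 = 2 + (52*(⅓))/2 = 2 + (½)*(52/3) = 2 + 26/3 = 32/3 ≈ 10.667)
-71*(123 + d) = -71*(123 + 32/3) = -71*401/3 = -28471/3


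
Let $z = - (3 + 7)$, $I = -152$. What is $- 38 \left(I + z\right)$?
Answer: $6156$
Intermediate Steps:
$z = -10$ ($z = \left(-1\right) 10 = -10$)
$- 38 \left(I + z\right) = - 38 \left(-152 - 10\right) = \left(-38\right) \left(-162\right) = 6156$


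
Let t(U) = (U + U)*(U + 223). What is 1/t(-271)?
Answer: 1/26016 ≈ 3.8438e-5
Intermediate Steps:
t(U) = 2*U*(223 + U) (t(U) = (2*U)*(223 + U) = 2*U*(223 + U))
1/t(-271) = 1/(2*(-271)*(223 - 271)) = 1/(2*(-271)*(-48)) = 1/26016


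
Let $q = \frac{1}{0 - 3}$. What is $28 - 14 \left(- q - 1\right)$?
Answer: $\frac{112}{3} \approx 37.333$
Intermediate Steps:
$q = - \frac{1}{3}$ ($q = \frac{1}{-3} = - \frac{1}{3} \approx -0.33333$)
$28 - 14 \left(- q - 1\right) = 28 - 14 \left(\left(-1\right) \left(- \frac{1}{3}\right) - 1\right) = 28 - 14 \left(\frac{1}{3} - 1\right) = 28 - - \frac{28}{3} = 28 + \frac{28}{3} = \frac{112}{3}$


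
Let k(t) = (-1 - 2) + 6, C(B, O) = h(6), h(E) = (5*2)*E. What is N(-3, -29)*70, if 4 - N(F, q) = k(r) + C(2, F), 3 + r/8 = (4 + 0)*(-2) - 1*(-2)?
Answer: -4130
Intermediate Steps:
h(E) = 10*E
C(B, O) = 60 (C(B, O) = 10*6 = 60)
r = -72 (r = -24 + 8*((4 + 0)*(-2) - 1*(-2)) = -24 + 8*(4*(-2) + 2) = -24 + 8*(-8 + 2) = -24 + 8*(-6) = -24 - 48 = -72)
k(t) = 3 (k(t) = -3 + 6 = 3)
N(F, q) = -59 (N(F, q) = 4 - (3 + 60) = 4 - 1*63 = 4 - 63 = -59)
N(-3, -29)*70 = -59*70 = -4130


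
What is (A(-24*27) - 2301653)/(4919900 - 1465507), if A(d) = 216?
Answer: -2301437/3454393 ≈ -0.66623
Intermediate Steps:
(A(-24*27) - 2301653)/(4919900 - 1465507) = (216 - 2301653)/(4919900 - 1465507) = -2301437/3454393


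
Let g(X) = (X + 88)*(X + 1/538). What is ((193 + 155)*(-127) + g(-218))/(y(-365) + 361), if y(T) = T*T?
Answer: -4265329/35934634 ≈ -0.11870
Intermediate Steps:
g(X) = (88 + X)*(1/538 + X) (g(X) = (88 + X)*(X + 1/538) = (88 + X)*(1/538 + X))
y(T) = T**2
((193 + 155)*(-127) + g(-218))/(y(-365) + 361) = ((193 + 155)*(-127) + (44/269 + (-218)**2 + (47345/538)*(-218)))/((-365)**2 + 361) = (348*(-127) + (44/269 + 47524 - 5160605/269))/(133225 + 361) = (-44196 + 7623395/269)/133586 = -4265329/269*1/133586 = -4265329/35934634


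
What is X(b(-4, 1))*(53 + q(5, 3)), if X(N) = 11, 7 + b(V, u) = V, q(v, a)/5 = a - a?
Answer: 583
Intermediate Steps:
q(v, a) = 0 (q(v, a) = 5*(a - a) = 5*0 = 0)
b(V, u) = -7 + V
X(b(-4, 1))*(53 + q(5, 3)) = 11*(53 + 0) = 11*53 = 583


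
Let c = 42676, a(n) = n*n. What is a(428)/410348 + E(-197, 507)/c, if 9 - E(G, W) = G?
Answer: 987761509/2189001406 ≈ 0.45124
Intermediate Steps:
a(n) = n²
E(G, W) = 9 - G
a(428)/410348 + E(-197, 507)/c = 428²/410348 + (9 - 1*(-197))/42676 = 183184*(1/410348) + (9 + 197)*(1/42676) = 45796/102587 + 206*(1/42676) = 45796/102587 + 103/21338 = 987761509/2189001406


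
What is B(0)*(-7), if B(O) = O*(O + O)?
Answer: 0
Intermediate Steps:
B(O) = 2*O**2 (B(O) = O*(2*O) = 2*O**2)
B(0)*(-7) = (2*0**2)*(-7) = (2*0)*(-7) = 0*(-7) = 0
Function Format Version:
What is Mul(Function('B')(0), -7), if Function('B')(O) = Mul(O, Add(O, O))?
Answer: 0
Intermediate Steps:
Function('B')(O) = Mul(2, Pow(O, 2)) (Function('B')(O) = Mul(O, Mul(2, O)) = Mul(2, Pow(O, 2)))
Mul(Function('B')(0), -7) = Mul(Mul(2, Pow(0, 2)), -7) = Mul(Mul(2, 0), -7) = Mul(0, -7) = 0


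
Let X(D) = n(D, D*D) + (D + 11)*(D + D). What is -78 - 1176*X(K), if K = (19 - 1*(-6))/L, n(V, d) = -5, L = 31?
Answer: -15945078/961 ≈ -16592.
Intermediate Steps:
K = 25/31 (K = (19 - 1*(-6))/31 = (19 + 6)*(1/31) = 25*(1/31) = 25/31 ≈ 0.80645)
X(D) = -5 + 2*D*(11 + D) (X(D) = -5 + (D + 11)*(D + D) = -5 + (11 + D)*(2*D) = -5 + 2*D*(11 + D))
-78 - 1176*X(K) = -78 - 1176*(-5 + 2*(25/31)² + 22*(25/31)) = -78 - 1176*(-5 + 2*(625/961) + 550/31) = -78 - 1176*(-5 + 1250/961 + 550/31) = -78 - 1176*13495/961 = -78 - 15870120/961 = -15945078/961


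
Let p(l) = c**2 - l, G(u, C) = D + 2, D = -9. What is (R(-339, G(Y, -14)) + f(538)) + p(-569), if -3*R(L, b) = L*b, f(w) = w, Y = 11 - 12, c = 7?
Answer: 365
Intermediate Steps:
Y = -1
G(u, C) = -7 (G(u, C) = -9 + 2 = -7)
R(L, b) = -L*b/3
p(l) = 49 - l (p(l) = 7**2 - l = 49 - l)
(R(-339, G(Y, -14)) + f(538)) + p(-569) = (-1/3*(-339)*(-7) + 538) + (49 - 1*(-569)) = (-791 + 538) + (49 + 569) = -253 + 618 = 365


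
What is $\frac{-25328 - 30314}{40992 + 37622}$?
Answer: $- \frac{27821}{39307} \approx -0.70779$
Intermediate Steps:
$\frac{-25328 - 30314}{40992 + 37622} = - \frac{55642}{78614} = \left(-55642\right) \frac{1}{78614} = - \frac{27821}{39307}$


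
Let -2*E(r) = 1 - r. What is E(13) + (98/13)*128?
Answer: 12622/13 ≈ 970.92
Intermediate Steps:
E(r) = -1/2 + r/2 (E(r) = -(1 - r)/2 = -1/2 + r/2)
E(13) + (98/13)*128 = (-1/2 + (1/2)*13) + (98/13)*128 = (-1/2 + 13/2) + (98*(1/13))*128 = 6 + (98/13)*128 = 6 + 12544/13 = 12622/13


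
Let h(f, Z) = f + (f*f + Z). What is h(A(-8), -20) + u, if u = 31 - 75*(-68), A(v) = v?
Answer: 5167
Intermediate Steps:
h(f, Z) = Z + f + f² (h(f, Z) = f + (f² + Z) = f + (Z + f²) = Z + f + f²)
u = 5131 (u = 31 + 5100 = 5131)
h(A(-8), -20) + u = (-20 - 8 + (-8)²) + 5131 = (-20 - 8 + 64) + 5131 = 36 + 5131 = 5167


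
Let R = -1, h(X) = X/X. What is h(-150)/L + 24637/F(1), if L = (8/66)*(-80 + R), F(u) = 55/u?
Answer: 2660191/5940 ≈ 447.84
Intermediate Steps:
h(X) = 1
L = -108/11 (L = (8/66)*(-80 - 1) = (8*(1/66))*(-81) = (4/33)*(-81) = -108/11 ≈ -9.8182)
h(-150)/L + 24637/F(1) = 1/(-108/11) + 24637/((55/1)) = 1*(-11/108) + 24637/((55*1)) = -11/108 + 24637/55 = 2660191/5940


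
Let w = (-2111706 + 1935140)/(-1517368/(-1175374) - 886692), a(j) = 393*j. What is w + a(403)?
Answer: 41265431303866861/260548301360 ≈ 1.5838e+5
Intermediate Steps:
w = 51882771421/260548301360 (w = -176566/(-1517368*(-1/1175374) - 886692) = -176566/(758684/587687 - 886692) = -176566/(-521096602720/587687) = -176566*(-587687/521096602720) = 51882771421/260548301360 ≈ 0.19913)
w + a(403) = 51882771421/260548301360 + 393*403 = 51882771421/260548301360 + 158379 = 41265431303866861/260548301360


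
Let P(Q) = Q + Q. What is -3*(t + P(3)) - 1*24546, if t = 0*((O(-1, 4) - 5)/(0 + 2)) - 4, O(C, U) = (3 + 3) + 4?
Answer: -24552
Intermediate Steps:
P(Q) = 2*Q
O(C, U) = 10 (O(C, U) = 6 + 4 = 10)
t = -4 (t = 0*((10 - 5)/(0 + 2)) - 4 = 0*(5/2) - 4 = 0 - 4 = -4)
-3*(t + P(3)) - 1*24546 = -3*(-4 + 2*3) - 1*24546 = -3*(-4 + 6) - 24546 = -3*2 - 24546 = -6 - 24546 = -24552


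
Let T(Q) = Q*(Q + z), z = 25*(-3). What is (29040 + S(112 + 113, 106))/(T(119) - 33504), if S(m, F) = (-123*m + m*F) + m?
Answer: -6360/7067 ≈ -0.89996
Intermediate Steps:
z = -75
T(Q) = Q*(-75 + Q) (T(Q) = Q*(Q - 75) = Q*(-75 + Q))
S(m, F) = -122*m + F*m (S(m, F) = (-123*m + F*m) + m = -122*m + F*m)
(29040 + S(112 + 113, 106))/(T(119) - 33504) = (29040 + (112 + 113)*(-122 + 106))/(119*(-75 + 119) - 33504) = (29040 + 225*(-16))/(119*44 - 33504) = (29040 - 3600)/(5236 - 33504) = 25440/(-28268) = 25440*(-1/28268) = -6360/7067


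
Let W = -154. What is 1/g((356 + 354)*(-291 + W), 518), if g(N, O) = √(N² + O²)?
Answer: √24956167706/49912335412 ≈ 3.1651e-6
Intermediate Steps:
1/g((356 + 354)*(-291 + W), 518) = 1/(√(((356 + 354)*(-291 - 154))² + 518²)) = 1/(√((710*(-445))² + 268324)) = 1/(√((-315950)² + 268324)) = 1/(√(99824402500 + 268324)) = 1/(√99824670824) = 1/(2*√24956167706) = √24956167706/49912335412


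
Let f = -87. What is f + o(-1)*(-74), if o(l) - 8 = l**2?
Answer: -753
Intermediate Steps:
o(l) = 8 + l**2
f + o(-1)*(-74) = -87 + (8 + (-1)**2)*(-74) = -87 + (8 + 1)*(-74) = -87 + 9*(-74) = -87 - 666 = -753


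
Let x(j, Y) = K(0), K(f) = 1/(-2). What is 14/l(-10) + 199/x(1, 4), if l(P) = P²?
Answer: -19893/50 ≈ -397.86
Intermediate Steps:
K(f) = -½
x(j, Y) = -½
14/l(-10) + 199/x(1, 4) = 14/((-10)²) + 199/(-½) = 14/100 + 199*(-2) = 14*(1/100) - 398 = 7/50 - 398 = -19893/50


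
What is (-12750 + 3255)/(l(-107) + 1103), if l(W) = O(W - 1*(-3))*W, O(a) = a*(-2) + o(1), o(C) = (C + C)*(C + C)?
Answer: 9495/21581 ≈ 0.43997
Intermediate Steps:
o(C) = 4*C² (o(C) = (2*C)*(2*C) = 4*C²)
O(a) = 4 - 2*a (O(a) = a*(-2) + 4*1² = -2*a + 4*1 = -2*a + 4 = 4 - 2*a)
l(W) = W*(-2 - 2*W) (l(W) = (4 - 2*(W - 1*(-3)))*W = (4 - 2*(W + 3))*W = (4 - 2*(3 + W))*W = (4 + (-6 - 2*W))*W = (-2 - 2*W)*W = W*(-2 - 2*W))
(-12750 + 3255)/(l(-107) + 1103) = (-12750 + 3255)/(-2*(-107)*(1 - 107) + 1103) = -9495/(-2*(-107)*(-106) + 1103) = -9495/(-22684 + 1103) = -9495/(-21581) = -9495*(-1/21581) = 9495/21581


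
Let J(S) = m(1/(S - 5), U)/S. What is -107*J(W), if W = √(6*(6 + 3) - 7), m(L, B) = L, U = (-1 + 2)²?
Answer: -107/22 - 535*√47/1034 ≈ -8.4108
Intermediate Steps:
U = 1 (U = 1² = 1)
W = √47 (W = √(6*9 - 7) = √(54 - 7) = √47 ≈ 6.8557)
J(S) = 1/(S*(-5 + S)) (J(S) = 1/((S - 5)*S) = 1/((-5 + S)*S) = 1/(S*(-5 + S)))
-107*J(W) = -107/((√47)*(-5 + √47)) = -107*√47/47/(-5 + √47) = -107*√47/(47*(-5 + √47))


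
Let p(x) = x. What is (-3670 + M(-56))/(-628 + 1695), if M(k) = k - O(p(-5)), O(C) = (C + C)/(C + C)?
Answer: -3727/1067 ≈ -3.4930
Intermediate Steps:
O(C) = 1 (O(C) = (2*C)/((2*C)) = (2*C)*(1/(2*C)) = 1)
M(k) = -1 + k (M(k) = k - 1*1 = k - 1 = -1 + k)
(-3670 + M(-56))/(-628 + 1695) = (-3670 + (-1 - 56))/(-628 + 1695) = (-3670 - 57)/1067 = -3727*1/1067 = -3727/1067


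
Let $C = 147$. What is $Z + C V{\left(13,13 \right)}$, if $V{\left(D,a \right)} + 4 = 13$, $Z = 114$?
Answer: $1437$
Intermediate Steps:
$V{\left(D,a \right)} = 9$ ($V{\left(D,a \right)} = -4 + 13 = 9$)
$Z + C V{\left(13,13 \right)} = 114 + 147 \cdot 9 = 114 + 1323 = 1437$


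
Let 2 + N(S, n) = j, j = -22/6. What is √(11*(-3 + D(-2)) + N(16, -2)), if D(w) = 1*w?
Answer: I*√546/3 ≈ 7.7889*I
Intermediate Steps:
D(w) = w
j = -11/3 (j = -22*⅙ = -11/3 ≈ -3.6667)
N(S, n) = -17/3 (N(S, n) = -2 - 11/3 = -17/3)
√(11*(-3 + D(-2)) + N(16, -2)) = √(11*(-3 - 2) - 17/3) = √(11*(-5) - 17/3) = √(-55 - 17/3) = √(-182/3) = I*√546/3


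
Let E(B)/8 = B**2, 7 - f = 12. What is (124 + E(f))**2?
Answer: 104976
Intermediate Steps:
f = -5 (f = 7 - 1*12 = 7 - 12 = -5)
E(B) = 8*B**2
(124 + E(f))**2 = (124 + 8*(-5)**2)**2 = (124 + 8*25)**2 = (124 + 200)**2 = 324**2 = 104976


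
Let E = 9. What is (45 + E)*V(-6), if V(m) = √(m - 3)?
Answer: 162*I ≈ 162.0*I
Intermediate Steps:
V(m) = √(-3 + m)
(45 + E)*V(-6) = (45 + 9)*√(-3 - 6) = 54*√(-9) = 54*(3*I) = 162*I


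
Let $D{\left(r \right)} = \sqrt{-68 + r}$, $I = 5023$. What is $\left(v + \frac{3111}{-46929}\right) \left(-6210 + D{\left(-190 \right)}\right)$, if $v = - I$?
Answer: $\frac{487955879460}{15643} - \frac{78575826 i \sqrt{258}}{15643} \approx 3.1193 \cdot 10^{7} - 80682.0 i$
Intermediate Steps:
$v = -5023$ ($v = \left(-1\right) 5023 = -5023$)
$\left(v + \frac{3111}{-46929}\right) \left(-6210 + D{\left(-190 \right)}\right) = \left(-5023 + \frac{3111}{-46929}\right) \left(-6210 + \sqrt{-68 - 190}\right) = \left(-5023 + 3111 \left(- \frac{1}{46929}\right)\right) \left(-6210 + \sqrt{-258}\right) = \left(-5023 - \frac{1037}{15643}\right) \left(-6210 + i \sqrt{258}\right) = - \frac{78575826 \left(-6210 + i \sqrt{258}\right)}{15643} = \frac{487955879460}{15643} - \frac{78575826 i \sqrt{258}}{15643}$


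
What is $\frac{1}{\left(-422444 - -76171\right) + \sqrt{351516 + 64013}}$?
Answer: $- \frac{346273}{119904575000} - \frac{\sqrt{415529}}{119904575000} \approx -2.8933 \cdot 10^{-6}$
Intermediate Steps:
$\frac{1}{\left(-422444 - -76171\right) + \sqrt{351516 + 64013}} = \frac{1}{\left(-422444 + 76171\right) + \sqrt{415529}} = \frac{1}{-346273 + \sqrt{415529}}$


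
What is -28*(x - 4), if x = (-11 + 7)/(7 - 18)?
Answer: 1120/11 ≈ 101.82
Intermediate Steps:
x = 4/11 (x = -4/(-11) = -4*(-1/11) = 4/11 ≈ 0.36364)
-28*(x - 4) = -28*(4/11 - 4) = -28*(-40/11) = 1120/11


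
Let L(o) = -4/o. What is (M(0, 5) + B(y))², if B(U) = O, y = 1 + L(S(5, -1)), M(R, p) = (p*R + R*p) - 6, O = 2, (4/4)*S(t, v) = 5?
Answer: 16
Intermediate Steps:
S(t, v) = 5
M(R, p) = -6 + 2*R*p (M(R, p) = (R*p + R*p) - 6 = 2*R*p - 6 = -6 + 2*R*p)
y = ⅕ (y = 1 - 4/5 = 1 - 4*⅕ = 1 - ⅘ = ⅕ ≈ 0.20000)
B(U) = 2
(M(0, 5) + B(y))² = ((-6 + 2*0*5) + 2)² = ((-6 + 0) + 2)² = (-6 + 2)² = (-4)² = 16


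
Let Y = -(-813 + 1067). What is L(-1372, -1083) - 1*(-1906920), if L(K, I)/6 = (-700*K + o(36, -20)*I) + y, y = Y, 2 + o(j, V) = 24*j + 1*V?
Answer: 2196480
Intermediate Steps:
Y = -254 (Y = -1*254 = -254)
o(j, V) = -2 + V + 24*j (o(j, V) = -2 + (24*j + 1*V) = -2 + (24*j + V) = -2 + (V + 24*j) = -2 + V + 24*j)
y = -254
L(K, I) = -1524 - 4200*K + 5052*I (L(K, I) = 6*((-700*K + (-2 - 20 + 24*36)*I) - 254) = 6*((-700*K + (-2 - 20 + 864)*I) - 254) = 6*((-700*K + 842*I) - 254) = 6*(-254 - 700*K + 842*I) = -1524 - 4200*K + 5052*I)
L(-1372, -1083) - 1*(-1906920) = (-1524 - 4200*(-1372) + 5052*(-1083)) - 1*(-1906920) = (-1524 + 5762400 - 5471316) + 1906920 = 289560 + 1906920 = 2196480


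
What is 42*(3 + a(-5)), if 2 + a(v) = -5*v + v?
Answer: 882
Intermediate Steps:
a(v) = -2 - 4*v (a(v) = -2 + (-5*v + v) = -2 - 4*v)
42*(3 + a(-5)) = 42*(3 + (-2 - 4*(-5))) = 42*(3 + (-2 + 20)) = 42*(3 + 18) = 42*21 = 882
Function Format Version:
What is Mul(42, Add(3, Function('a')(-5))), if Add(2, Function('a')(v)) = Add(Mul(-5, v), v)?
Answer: 882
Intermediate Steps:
Function('a')(v) = Add(-2, Mul(-4, v)) (Function('a')(v) = Add(-2, Add(Mul(-5, v), v)) = Add(-2, Mul(-4, v)))
Mul(42, Add(3, Function('a')(-5))) = Mul(42, Add(3, Add(-2, Mul(-4, -5)))) = Mul(42, Add(3, Add(-2, 20))) = Mul(42, Add(3, 18)) = Mul(42, 21) = 882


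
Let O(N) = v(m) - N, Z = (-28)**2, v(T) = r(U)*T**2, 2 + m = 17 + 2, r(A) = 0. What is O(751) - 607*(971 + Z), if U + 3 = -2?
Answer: -1066036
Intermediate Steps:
U = -5 (U = -3 - 2 = -5)
m = 17 (m = -2 + (17 + 2) = -2 + 19 = 17)
v(T) = 0 (v(T) = 0*T**2 = 0)
Z = 784
O(N) = -N (O(N) = 0 - N = -N)
O(751) - 607*(971 + Z) = -1*751 - 607*(971 + 784) = -751 - 607*1755 = -751 - 1065285 = -1066036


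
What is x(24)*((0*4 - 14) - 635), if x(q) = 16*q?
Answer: -249216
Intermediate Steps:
x(24)*((0*4 - 14) - 635) = (16*24)*((0*4 - 14) - 635) = 384*((0 - 14) - 635) = 384*(-14 - 635) = 384*(-649) = -249216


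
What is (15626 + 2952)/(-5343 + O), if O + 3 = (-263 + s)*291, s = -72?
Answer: -18578/102831 ≈ -0.18067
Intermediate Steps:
O = -97488 (O = -3 + (-263 - 72)*291 = -3 - 335*291 = -3 - 97485 = -97488)
(15626 + 2952)/(-5343 + O) = (15626 + 2952)/(-5343 - 97488) = 18578/(-102831) = 18578*(-1/102831) = -18578/102831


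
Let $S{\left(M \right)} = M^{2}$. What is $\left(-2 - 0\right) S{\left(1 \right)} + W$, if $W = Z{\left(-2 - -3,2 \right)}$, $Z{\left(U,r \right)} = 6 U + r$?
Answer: $6$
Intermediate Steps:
$Z{\left(U,r \right)} = r + 6 U$
$W = 8$ ($W = 2 + 6 \left(-2 - -3\right) = 2 + 6 \left(-2 + 3\right) = 2 + 6 \cdot 1 = 2 + 6 = 8$)
$\left(-2 - 0\right) S{\left(1 \right)} + W = \left(-2 - 0\right) 1^{2} + 8 = \left(-2 + 0\right) 1 + 8 = \left(-2\right) 1 + 8 = -2 + 8 = 6$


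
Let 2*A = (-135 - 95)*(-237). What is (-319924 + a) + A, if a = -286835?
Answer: -579504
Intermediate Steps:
A = 27255 (A = ((-135 - 95)*(-237))/2 = (-230*(-237))/2 = (1/2)*54510 = 27255)
(-319924 + a) + A = (-319924 - 286835) + 27255 = -606759 + 27255 = -579504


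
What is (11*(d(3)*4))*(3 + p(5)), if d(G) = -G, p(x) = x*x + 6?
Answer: -4488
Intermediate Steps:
p(x) = 6 + x**2 (p(x) = x**2 + 6 = 6 + x**2)
(11*(d(3)*4))*(3 + p(5)) = (11*(-1*3*4))*(3 + (6 + 5**2)) = (11*(-3*4))*(3 + (6 + 25)) = (11*(-12))*(3 + 31) = -132*34 = -4488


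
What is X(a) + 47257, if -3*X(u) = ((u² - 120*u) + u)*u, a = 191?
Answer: -828287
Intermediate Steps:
X(u) = -u*(u² - 119*u)/3 (X(u) = -((u² - 120*u) + u)*u/3 = -(u² - 119*u)*u/3 = -u*(u² - 119*u)/3)
X(a) + 47257 = (⅓)*191²*(119 - 1*191) + 47257 = (⅓)*36481*(119 - 191) + 47257 = (⅓)*36481*(-72) + 47257 = -875544 + 47257 = -828287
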